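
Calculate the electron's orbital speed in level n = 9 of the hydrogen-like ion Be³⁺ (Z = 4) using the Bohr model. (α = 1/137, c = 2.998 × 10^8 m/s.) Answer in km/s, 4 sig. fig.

972.6 km/s

v_n = Zαc/n = 4 × 0.007299 × 2.998 × 10^8 / 9
    = 972.6 km/s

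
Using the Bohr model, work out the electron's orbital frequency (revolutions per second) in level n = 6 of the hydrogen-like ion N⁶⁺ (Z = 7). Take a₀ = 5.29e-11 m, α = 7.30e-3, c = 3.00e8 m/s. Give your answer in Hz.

1.49e15 Hz

r = n²a₀/Z = 2.72e-10 m, v = Zαc/n = 2.56e6 m/s
f = v/(2πr) = 1.49e15 Hz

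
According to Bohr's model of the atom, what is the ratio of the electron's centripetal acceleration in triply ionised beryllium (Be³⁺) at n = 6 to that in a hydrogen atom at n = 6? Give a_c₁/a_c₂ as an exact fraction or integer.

64

a_c ∝ Z^3 · n^-4
a_c₁/a_c₂ = (4/1)^3 · (6/6)^-4 = 64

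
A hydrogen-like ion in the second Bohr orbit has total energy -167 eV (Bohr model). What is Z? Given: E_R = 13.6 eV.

E_n = −E_R Z²/n² ⇒ Z² = −E_n n²/E_R = 167 × 2² / 13.6 ≈ 49.12
Z = 7

7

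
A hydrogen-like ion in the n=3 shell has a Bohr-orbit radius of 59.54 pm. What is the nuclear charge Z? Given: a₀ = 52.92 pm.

r_n = n²a₀/Z ⇒ Z = n²a₀/r = 3² × 52.92 / 59.54 ≈ 8.00
Z = 8

8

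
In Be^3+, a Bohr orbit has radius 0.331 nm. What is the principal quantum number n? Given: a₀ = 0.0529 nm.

r_n = n²a₀/Z ⇒ n² = rZ/a₀ = 0.331 × 4 / 0.0529 ≈ 25.03
n = 5

5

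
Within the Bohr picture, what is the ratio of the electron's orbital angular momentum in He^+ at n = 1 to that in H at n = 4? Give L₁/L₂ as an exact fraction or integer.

L = nℏ is independent of Z.
L₁/L₂ = n₁/n₂ = 1/4 = 1/4

1/4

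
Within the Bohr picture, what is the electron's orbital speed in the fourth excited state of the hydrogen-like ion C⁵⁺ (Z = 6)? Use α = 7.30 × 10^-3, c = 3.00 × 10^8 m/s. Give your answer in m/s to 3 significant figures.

v_n = Zαc/n = 6 × 0.00730 × 3.00 × 10^8 / 5
    = 2.63 × 10^6 m/s

2.63 × 10^6 m/s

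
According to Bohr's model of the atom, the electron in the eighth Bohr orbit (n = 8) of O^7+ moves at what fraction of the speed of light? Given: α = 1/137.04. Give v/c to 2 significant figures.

v_n = Zαc/n, so v/c = Zα/n = 8 × 0.0073 / 8 = 0.0073

0.0073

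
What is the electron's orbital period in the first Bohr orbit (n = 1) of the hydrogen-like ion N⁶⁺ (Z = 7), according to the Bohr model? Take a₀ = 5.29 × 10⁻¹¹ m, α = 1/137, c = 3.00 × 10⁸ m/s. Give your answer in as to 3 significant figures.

3.10 as

r = n²a₀/Z = 1²·5.29 × 10⁻¹¹/7 = 7.56 × 10⁻¹² m
v = Zαc/n = 7·0.00730·3.00 × 10⁸/1 = 1.53 × 10⁷ m/s
T = 2πr/v = 3.10 × 10⁻¹⁸ s = 3.10 as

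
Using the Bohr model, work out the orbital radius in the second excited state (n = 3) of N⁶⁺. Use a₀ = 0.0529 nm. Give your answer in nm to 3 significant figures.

0.0680 nm

r_n = n²a₀/Z = 3² × 0.0529 / 7
    = 9 × 0.0529 / 7 = 0.0680 nm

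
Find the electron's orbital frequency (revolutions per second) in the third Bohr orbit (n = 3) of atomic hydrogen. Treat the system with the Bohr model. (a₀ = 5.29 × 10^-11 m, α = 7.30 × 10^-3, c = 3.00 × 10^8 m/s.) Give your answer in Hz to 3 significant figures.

2.44 × 10^14 Hz

r = n²a₀/Z = 4.76 × 10^-10 m, v = Zαc/n = 7.30 × 10^5 m/s
f = v/(2πr) = 2.44 × 10^14 Hz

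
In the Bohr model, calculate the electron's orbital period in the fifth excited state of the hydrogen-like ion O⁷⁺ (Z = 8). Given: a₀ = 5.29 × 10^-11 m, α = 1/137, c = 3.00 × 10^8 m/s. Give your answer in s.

5.12 × 10^-16 s

r = n²a₀/Z = 6²·5.29 × 10^-11/8 = 2.38 × 10^-10 m
v = Zαc/n = 8·0.00730·3.00 × 10^8/6 = 2.92 × 10^6 m/s
T = 2πr/v = 5.12 × 10^-16 s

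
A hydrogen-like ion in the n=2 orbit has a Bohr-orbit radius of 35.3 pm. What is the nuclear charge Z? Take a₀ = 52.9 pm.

6

r_n = n²a₀/Z ⇒ Z = n²a₀/r = 2² × 52.9 / 35.3 ≈ 5.99
Z = 6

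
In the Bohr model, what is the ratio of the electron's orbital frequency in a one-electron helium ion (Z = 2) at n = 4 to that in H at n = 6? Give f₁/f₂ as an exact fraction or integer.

27/2

f ∝ Z^2 · n^-3
f₁/f₂ = (2/1)^2 · (4/6)^-3 = 27/2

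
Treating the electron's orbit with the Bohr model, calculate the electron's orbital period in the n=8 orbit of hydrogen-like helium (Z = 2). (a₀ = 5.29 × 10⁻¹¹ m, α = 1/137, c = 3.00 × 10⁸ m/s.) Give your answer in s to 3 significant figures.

1.94 × 10⁻¹⁴ s

r = n²a₀/Z = 8²·5.29 × 10⁻¹¹/2 = 1.69 × 10⁻⁹ m
v = Zαc/n = 2·0.00730·3.00 × 10⁸/8 = 5.47 × 10⁵ m/s
T = 2πr/v = 1.94 × 10⁻¹⁴ s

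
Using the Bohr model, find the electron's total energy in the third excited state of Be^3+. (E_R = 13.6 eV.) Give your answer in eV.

E_n = −E_R·Z²/n² = −13.6 × 4²/4² = -13.6 eV

-13.6 eV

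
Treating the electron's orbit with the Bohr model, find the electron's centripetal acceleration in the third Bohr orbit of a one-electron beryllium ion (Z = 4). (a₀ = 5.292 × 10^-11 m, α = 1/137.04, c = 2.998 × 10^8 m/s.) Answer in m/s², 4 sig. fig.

7.146 × 10^22 m/s²

r = n²a₀/Z = 1.191 × 10^-10 m, v = Zαc/n = 2.917 × 10^6 m/s
a = v²/r = (2.917 × 10^6)² / 1.191 × 10^-10 = 7.146 × 10^22 m/s²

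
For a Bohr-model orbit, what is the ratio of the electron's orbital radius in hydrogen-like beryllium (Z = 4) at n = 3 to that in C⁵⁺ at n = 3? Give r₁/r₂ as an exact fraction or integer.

3/2

r ∝ Z^-1 · n^2
r₁/r₂ = (4/6)^-1 · (3/3)^2 = 3/2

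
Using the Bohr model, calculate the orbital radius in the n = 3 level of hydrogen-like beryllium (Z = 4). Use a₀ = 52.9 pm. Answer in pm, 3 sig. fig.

119 pm

r_n = n²a₀/Z = 3² × 52.9 / 4
    = 9 × 52.9 / 4 = 119 pm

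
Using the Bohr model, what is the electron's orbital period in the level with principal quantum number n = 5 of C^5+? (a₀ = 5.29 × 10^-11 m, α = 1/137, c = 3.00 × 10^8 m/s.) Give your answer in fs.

0.527 fs

r = n²a₀/Z = 5²·5.29 × 10^-11/6 = 2.20 × 10^-10 m
v = Zαc/n = 6·0.00730·3.00 × 10^8/5 = 2.63 × 10^6 m/s
T = 2πr/v = 5.27 × 10^-16 s = 0.527 fs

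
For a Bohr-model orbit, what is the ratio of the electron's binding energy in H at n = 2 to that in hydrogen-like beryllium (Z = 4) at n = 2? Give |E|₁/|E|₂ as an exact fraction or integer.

1/16

|E| ∝ Z^2 · n^-2
|E|₁/|E|₂ = (1/4)^2 · (2/2)^-2 = 1/16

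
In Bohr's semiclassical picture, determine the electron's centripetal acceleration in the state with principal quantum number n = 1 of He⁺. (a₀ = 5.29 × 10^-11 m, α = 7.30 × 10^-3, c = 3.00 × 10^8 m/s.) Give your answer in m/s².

7.25 × 10^23 m/s²

r = n²a₀/Z = 2.65 × 10^-11 m, v = Zαc/n = 4.38 × 10^6 m/s
a = v²/r = (4.38 × 10^6)² / 2.65 × 10^-11 = 7.25 × 10^23 m/s²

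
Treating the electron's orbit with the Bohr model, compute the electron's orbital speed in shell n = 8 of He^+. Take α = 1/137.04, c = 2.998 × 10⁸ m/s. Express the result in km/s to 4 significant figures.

546.9 km/s

v_n = Zαc/n = 2 × 0.007297 × 2.998 × 10⁸ / 8
    = 546.9 km/s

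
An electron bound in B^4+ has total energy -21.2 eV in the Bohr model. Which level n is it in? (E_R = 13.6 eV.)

E_n = −E_R Z²/n² ⇒ n² = E_R Z²/(−E_n) = 13.6 × 5² / 21.2 ≈ 16.04
n = 4

4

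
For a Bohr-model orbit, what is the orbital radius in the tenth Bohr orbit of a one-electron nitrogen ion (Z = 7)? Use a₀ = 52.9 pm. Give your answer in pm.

r_n = n²a₀/Z = 10² × 52.9 / 7
    = 100 × 52.9 / 7 = 756 pm

756 pm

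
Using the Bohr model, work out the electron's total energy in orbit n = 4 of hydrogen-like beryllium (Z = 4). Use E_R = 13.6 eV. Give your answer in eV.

E_n = −E_R·Z²/n² = −13.6 × 4²/4² = -13.6 eV

-13.6 eV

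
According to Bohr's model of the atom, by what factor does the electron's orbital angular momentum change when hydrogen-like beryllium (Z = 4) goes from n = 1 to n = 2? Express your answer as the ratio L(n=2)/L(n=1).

2

L = nℏ depends only on n, so L ∝ n.
L(n=2)/L(n=1) = (2/1)^1 = 2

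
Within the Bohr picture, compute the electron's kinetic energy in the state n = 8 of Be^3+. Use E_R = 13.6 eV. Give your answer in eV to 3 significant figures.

For a Coulomb orbit the virial theorem gives K = −E_n.
E_n = −E_R·Z²/n², so K = E_R·Z²/n² = 13.6 × 4²/8² = 3.40 eV

3.40 eV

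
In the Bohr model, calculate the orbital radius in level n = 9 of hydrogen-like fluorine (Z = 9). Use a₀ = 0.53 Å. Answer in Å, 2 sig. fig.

r_n = n²a₀/Z = 9² × 0.53 / 9
    = 81 × 0.53 / 9 = 4.8 Å

4.8 Å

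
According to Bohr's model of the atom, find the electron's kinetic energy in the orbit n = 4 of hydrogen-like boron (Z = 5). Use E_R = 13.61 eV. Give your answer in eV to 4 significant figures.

For a Coulomb orbit the virial theorem gives K = −E_n.
E_n = −E_R·Z²/n², so K = E_R·Z²/n² = 13.61 × 5²/4² = 21.27 eV

21.27 eV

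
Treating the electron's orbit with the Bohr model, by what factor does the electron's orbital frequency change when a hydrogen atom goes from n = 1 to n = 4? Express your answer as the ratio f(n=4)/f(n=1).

f ∝ Z^2 · n^-3; with Z fixed, f ∝ n^-3.
f(n=4)/f(n=1) = (4/1)^-3 = 1/64

1/64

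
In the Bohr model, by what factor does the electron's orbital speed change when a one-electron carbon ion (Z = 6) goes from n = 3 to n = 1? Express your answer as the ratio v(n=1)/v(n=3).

v ∝ Z^1 · n^-1; with Z fixed, v ∝ n^-1.
v(n=1)/v(n=3) = (1/3)^-1 = 3

3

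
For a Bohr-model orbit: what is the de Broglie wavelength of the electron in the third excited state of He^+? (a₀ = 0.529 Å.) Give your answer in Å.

The Bohr quantisation condition is nλ = 2πr_n.
r_n = n²a₀/Z = 4.23 Å
λ = 2πr_n/n = 2π·4.23/4 = 6.65 Å

6.65 Å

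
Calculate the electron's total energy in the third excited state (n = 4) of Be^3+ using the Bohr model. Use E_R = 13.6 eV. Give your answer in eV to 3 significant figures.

E_n = −E_R·Z²/n² = −13.6 × 4²/4² = -13.6 eV

-13.6 eV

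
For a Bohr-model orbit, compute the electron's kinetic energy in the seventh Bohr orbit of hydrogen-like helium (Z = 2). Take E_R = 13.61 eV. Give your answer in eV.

For a Coulomb orbit the virial theorem gives K = −E_n.
E_n = −E_R·Z²/n², so K = E_R·Z²/n² = 13.61 × 2²/7² = 1.111 eV

1.111 eV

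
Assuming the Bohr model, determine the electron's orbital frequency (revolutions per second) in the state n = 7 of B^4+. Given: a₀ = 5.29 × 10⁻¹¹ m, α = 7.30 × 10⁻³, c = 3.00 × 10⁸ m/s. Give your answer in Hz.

r = n²a₀/Z = 5.18 × 10⁻¹⁰ m, v = Zαc/n = 1.56 × 10⁶ m/s
f = v/(2πr) = 4.80 × 10¹⁴ Hz

4.80 × 10¹⁴ Hz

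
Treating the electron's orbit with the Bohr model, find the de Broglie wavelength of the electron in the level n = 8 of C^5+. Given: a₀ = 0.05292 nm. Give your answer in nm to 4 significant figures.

0.4433 nm

The Bohr quantisation condition is nλ = 2πr_n.
r_n = n²a₀/Z = 0.5645 nm
λ = 2πr_n/n = 2π·0.5645/8 = 0.4433 nm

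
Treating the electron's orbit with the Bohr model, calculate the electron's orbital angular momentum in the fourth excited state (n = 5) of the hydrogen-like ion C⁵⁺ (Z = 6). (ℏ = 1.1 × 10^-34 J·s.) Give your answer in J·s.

5.5 × 10^-34 J·s

L_n = nℏ = 5 × 1.1 × 10^-34 = 5.5 × 10^-34 J·s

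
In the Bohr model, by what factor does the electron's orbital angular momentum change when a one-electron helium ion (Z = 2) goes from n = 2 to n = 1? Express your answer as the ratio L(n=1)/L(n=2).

1/2

L = nℏ depends only on n, so L ∝ n.
L(n=1)/L(n=2) = (1/2)^1 = 1/2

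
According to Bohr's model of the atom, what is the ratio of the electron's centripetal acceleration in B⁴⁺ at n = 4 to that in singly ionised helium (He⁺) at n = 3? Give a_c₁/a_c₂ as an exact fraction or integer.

10125/2048

a_c ∝ Z^3 · n^-4
a_c₁/a_c₂ = (5/2)^3 · (4/3)^-4 = 10125/2048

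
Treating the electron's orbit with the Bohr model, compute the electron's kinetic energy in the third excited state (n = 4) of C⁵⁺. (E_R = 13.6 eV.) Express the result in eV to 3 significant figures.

30.6 eV

For a Coulomb orbit the virial theorem gives K = −E_n.
E_n = −E_R·Z²/n², so K = E_R·Z²/n² = 13.6 × 6²/4² = 30.6 eV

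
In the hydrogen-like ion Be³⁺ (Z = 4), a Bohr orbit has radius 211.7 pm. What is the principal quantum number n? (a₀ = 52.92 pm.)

r_n = n²a₀/Z ⇒ n² = rZ/a₀ = 211.7 × 4 / 52.92 ≈ 16.00
n = 4

4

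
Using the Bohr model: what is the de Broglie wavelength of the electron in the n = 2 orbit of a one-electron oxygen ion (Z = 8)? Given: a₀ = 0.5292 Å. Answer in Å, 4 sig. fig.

0.8313 Å

The Bohr quantisation condition is nλ = 2πr_n.
r_n = n²a₀/Z = 0.2646 Å
λ = 2πr_n/n = 2π·0.2646/2 = 0.8313 Å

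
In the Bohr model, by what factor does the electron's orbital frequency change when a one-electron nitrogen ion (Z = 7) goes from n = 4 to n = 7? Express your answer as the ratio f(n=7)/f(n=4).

f ∝ Z^2 · n^-3; with Z fixed, f ∝ n^-3.
f(n=7)/f(n=4) = (7/4)^-3 = 64/343

64/343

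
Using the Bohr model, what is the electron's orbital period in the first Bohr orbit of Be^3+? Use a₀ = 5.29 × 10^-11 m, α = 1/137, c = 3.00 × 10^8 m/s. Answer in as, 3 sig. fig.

9.49 as

r = n²a₀/Z = 1²·5.29 × 10^-11/4 = 1.32 × 10^-11 m
v = Zαc/n = 4·0.00730·3.00 × 10^8/1 = 8.76 × 10^6 m/s
T = 2πr/v = 9.49 × 10^-18 s = 9.49 as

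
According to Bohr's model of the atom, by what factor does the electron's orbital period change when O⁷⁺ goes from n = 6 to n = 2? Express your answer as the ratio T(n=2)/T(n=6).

T ∝ Z^-2 · n^3; with Z fixed, T ∝ n^3.
T(n=2)/T(n=6) = (2/6)^3 = 1/27

1/27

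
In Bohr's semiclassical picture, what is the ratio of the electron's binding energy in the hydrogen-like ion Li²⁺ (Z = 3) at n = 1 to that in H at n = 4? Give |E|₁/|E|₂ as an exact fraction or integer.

144

|E| ∝ Z^2 · n^-2
|E|₁/|E|₂ = (3/1)^2 · (1/4)^-2 = 144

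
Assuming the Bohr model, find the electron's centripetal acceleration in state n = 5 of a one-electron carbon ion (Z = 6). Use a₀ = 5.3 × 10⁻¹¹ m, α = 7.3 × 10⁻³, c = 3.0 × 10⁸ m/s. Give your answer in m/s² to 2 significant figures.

r = n²a₀/Z = 2.2 × 10⁻¹⁰ m, v = Zαc/n = 2.6 × 10⁶ m/s
a = v²/r = (2.6 × 10⁶)² / 2.2 × 10⁻¹⁰ = 3.1 × 10²² m/s²

3.1 × 10²² m/s²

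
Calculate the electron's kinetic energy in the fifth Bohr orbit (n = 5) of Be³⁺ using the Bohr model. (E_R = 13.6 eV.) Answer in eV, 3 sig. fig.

8.70 eV

For a Coulomb orbit the virial theorem gives K = −E_n.
E_n = −E_R·Z²/n², so K = E_R·Z²/n² = 13.6 × 4²/5² = 8.70 eV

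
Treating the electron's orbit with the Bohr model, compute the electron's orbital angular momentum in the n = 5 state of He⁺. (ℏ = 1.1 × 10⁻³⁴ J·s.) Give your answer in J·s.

5.5 × 10⁻³⁴ J·s

L_n = nℏ = 5 × 1.1 × 10⁻³⁴ = 5.5 × 10⁻³⁴ J·s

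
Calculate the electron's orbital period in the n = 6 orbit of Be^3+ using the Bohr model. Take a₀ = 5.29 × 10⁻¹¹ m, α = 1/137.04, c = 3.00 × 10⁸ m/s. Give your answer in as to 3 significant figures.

2050 as

r = n²a₀/Z = 6²·5.29 × 10⁻¹¹/4 = 4.76 × 10⁻¹⁰ m
v = Zαc/n = 4·0.00730·3.00 × 10⁸/6 = 1.46 × 10⁶ m/s
T = 2πr/v = 2.05 × 10⁻¹⁵ s = 2050 as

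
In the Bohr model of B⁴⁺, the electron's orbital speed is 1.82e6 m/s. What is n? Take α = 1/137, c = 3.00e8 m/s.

6

v_n = Zαc/n ⇒ n = Zαc/v = 5 × 0.00730 × 3.00e8 / 1.82e6 ≈ 6.02
n = 6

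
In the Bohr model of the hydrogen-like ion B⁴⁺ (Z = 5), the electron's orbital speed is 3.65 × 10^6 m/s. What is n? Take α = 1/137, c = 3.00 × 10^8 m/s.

v_n = Zαc/n ⇒ n = Zαc/v = 5 × 0.00730 × 3.00 × 10^8 / 3.65 × 10^6 ≈ 3.00
n = 3

3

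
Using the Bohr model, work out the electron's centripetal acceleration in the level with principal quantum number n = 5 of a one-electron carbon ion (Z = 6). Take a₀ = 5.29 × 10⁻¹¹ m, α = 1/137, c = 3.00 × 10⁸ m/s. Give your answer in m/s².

3.13 × 10²² m/s²

r = n²a₀/Z = 2.20 × 10⁻¹⁰ m, v = Zαc/n = 2.63 × 10⁶ m/s
a = v²/r = (2.63 × 10⁶)² / 2.20 × 10⁻¹⁰ = 3.13 × 10²² m/s²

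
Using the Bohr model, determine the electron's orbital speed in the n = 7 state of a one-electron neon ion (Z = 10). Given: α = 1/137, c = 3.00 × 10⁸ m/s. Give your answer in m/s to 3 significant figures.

3.13 × 10⁶ m/s

v_n = Zαc/n = 10 × 0.00730 × 3.00 × 10⁸ / 7
    = 3.13 × 10⁶ m/s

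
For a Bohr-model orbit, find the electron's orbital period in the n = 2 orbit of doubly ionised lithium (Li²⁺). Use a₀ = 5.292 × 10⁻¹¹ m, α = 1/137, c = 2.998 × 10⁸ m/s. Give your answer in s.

r = n²a₀/Z = 2²·5.292 × 10⁻¹¹/3 = 7.056 × 10⁻¹¹ m
v = Zαc/n = 3·0.007299·2.998 × 10⁸/2 = 3.282 × 10⁶ m/s
T = 2πr/v = 1.351 × 10⁻¹⁶ s

1.351 × 10⁻¹⁶ s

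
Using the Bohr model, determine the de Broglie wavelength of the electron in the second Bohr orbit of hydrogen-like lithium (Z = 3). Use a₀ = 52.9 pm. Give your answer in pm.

222 pm

The Bohr quantisation condition is nλ = 2πr_n.
r_n = n²a₀/Z = 70.5 pm
λ = 2πr_n/n = 2π·70.5/2 = 222 pm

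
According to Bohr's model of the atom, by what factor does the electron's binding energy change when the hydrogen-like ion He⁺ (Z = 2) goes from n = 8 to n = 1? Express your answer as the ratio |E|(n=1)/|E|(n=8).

64

|E| ∝ Z^2 · n^-2; with Z fixed, |E| ∝ n^-2.
|E|(n=1)/|E|(n=8) = (1/8)^-2 = 64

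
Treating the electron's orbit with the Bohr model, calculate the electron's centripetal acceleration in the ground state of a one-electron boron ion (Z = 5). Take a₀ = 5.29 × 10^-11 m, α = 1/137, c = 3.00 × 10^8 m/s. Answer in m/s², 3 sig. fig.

r = n²a₀/Z = 1.06 × 10^-11 m, v = Zαc/n = 1.09 × 10^7 m/s
a = v²/r = (1.09 × 10^7)² / 1.06 × 10^-11 = 1.13 × 10^25 m/s²

1.13 × 10^25 m/s²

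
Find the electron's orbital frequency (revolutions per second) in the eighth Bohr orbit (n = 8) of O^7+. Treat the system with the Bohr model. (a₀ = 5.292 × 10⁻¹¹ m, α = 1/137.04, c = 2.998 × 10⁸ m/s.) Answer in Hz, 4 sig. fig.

8.224 × 10¹⁴ Hz

r = n²a₀/Z = 4.234 × 10⁻¹⁰ m, v = Zαc/n = 2.188 × 10⁶ m/s
f = v/(2πr) = 8.224 × 10¹⁴ Hz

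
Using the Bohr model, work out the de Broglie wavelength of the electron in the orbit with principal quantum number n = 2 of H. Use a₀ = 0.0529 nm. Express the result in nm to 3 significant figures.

0.665 nm

The Bohr quantisation condition is nλ = 2πr_n.
r_n = n²a₀/Z = 0.212 nm
λ = 2πr_n/n = 2π·0.212/2 = 0.665 nm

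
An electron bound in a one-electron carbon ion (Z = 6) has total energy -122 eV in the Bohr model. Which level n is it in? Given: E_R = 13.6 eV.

E_n = −E_R Z²/n² ⇒ n² = E_R Z²/(−E_n) = 13.6 × 6² / 122 ≈ 4.01
n = 2

2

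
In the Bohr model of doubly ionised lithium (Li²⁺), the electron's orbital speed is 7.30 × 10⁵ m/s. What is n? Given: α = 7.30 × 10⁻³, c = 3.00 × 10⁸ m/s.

9

v_n = Zαc/n ⇒ n = Zαc/v = 3 × 0.00730 × 3.00 × 10⁸ / 7.30 × 10⁵ ≈ 9.00
n = 9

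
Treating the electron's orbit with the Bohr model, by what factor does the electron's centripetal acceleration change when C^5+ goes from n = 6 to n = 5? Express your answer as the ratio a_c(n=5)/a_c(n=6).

a_c ∝ Z^3 · n^-4; with Z fixed, a_c ∝ n^-4.
a_c(n=5)/a_c(n=6) = (5/6)^-4 = 1296/625

1296/625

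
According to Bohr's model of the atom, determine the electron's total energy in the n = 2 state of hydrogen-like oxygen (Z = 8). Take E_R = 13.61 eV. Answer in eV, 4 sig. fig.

-217.8 eV

E_n = −E_R·Z²/n² = −13.61 × 8²/2² = -217.8 eV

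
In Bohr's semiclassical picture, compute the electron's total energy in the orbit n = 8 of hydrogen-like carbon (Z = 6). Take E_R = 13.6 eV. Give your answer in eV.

-7.65 eV

E_n = −E_R·Z²/n² = −13.6 × 6²/8² = -7.65 eV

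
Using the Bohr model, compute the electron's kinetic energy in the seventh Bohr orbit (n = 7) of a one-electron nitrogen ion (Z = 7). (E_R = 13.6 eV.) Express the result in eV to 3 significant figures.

13.6 eV

For a Coulomb orbit the virial theorem gives K = −E_n.
E_n = −E_R·Z²/n², so K = E_R·Z²/n² = 13.6 × 7²/7² = 13.6 eV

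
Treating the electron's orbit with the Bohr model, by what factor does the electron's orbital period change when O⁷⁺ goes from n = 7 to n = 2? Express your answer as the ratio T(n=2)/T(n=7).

T ∝ Z^-2 · n^3; with Z fixed, T ∝ n^3.
T(n=2)/T(n=7) = (2/7)^3 = 8/343

8/343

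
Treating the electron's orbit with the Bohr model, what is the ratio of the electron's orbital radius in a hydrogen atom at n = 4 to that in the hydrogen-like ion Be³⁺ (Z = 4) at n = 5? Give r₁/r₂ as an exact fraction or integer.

r ∝ Z^-1 · n^2
r₁/r₂ = (1/4)^-1 · (4/5)^2 = 64/25

64/25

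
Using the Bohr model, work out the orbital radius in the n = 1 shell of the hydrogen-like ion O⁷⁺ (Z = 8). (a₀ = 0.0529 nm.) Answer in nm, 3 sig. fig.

r_n = n²a₀/Z = 1² × 0.0529 / 8
    = 1 × 0.0529 / 8 = 0.00661 nm

0.00661 nm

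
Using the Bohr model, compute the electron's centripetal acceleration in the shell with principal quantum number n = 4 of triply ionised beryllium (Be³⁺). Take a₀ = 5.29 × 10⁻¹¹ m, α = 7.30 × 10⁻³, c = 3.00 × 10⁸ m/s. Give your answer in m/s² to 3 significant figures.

r = n²a₀/Z = 2.12 × 10⁻¹⁰ m, v = Zαc/n = 2.19 × 10⁶ m/s
a = v²/r = (2.19 × 10⁶)² / 2.12 × 10⁻¹⁰ = 2.27 × 10²² m/s²

2.27 × 10²² m/s²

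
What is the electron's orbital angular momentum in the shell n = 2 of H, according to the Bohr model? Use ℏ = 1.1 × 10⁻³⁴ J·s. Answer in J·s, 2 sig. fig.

L_n = nℏ = 2 × 1.1 × 10⁻³⁴ = 2.2 × 10⁻³⁴ J·s

2.2 × 10⁻³⁴ J·s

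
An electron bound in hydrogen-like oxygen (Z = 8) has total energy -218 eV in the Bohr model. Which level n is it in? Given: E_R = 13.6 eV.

E_n = −E_R Z²/n² ⇒ n² = E_R Z²/(−E_n) = 13.6 × 8² / 218 ≈ 3.99
n = 2

2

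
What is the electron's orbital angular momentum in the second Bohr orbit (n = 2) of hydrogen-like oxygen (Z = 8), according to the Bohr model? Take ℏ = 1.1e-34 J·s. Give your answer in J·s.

L_n = nℏ = 2 × 1.1e-34 = 2.2e-34 J·s

2.2e-34 J·s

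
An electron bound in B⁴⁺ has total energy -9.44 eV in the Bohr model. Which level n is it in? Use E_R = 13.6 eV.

6

E_n = −E_R Z²/n² ⇒ n² = E_R Z²/(−E_n) = 13.6 × 5² / 9.44 ≈ 36.02
n = 6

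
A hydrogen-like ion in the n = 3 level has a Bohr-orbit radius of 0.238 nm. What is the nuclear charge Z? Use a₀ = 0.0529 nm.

r_n = n²a₀/Z ⇒ Z = n²a₀/r = 3² × 0.0529 / 0.238 ≈ 2.00
Z = 2

2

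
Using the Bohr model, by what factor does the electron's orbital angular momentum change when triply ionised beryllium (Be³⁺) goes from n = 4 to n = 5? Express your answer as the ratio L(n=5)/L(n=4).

5/4

L = nℏ depends only on n, so L ∝ n.
L(n=5)/L(n=4) = (5/4)^1 = 5/4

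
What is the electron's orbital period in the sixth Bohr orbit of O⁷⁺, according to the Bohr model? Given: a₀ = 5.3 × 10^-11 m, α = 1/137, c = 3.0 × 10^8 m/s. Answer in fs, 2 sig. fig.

r = n²a₀/Z = 6²·5.3 × 10^-11/8 = 2.4 × 10^-10 m
v = Zαc/n = 8·0.0073·3.0 × 10^8/6 = 2.9 × 10^6 m/s
T = 2πr/v = 5.1 × 10^-16 s = 0.51 fs

0.51 fs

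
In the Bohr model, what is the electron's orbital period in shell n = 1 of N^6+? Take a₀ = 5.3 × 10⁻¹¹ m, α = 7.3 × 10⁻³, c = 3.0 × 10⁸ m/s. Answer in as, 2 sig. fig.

r = n²a₀/Z = 1²·5.3 × 10⁻¹¹/7 = 7.6 × 10⁻¹² m
v = Zαc/n = 7·0.0073·3.0 × 10⁸/1 = 1.5 × 10⁷ m/s
T = 2πr/v = 3.1 × 10⁻¹⁸ s = 3.1 as

3.1 as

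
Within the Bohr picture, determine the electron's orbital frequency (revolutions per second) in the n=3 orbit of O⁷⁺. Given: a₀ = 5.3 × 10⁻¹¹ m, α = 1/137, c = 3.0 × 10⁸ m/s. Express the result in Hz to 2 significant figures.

r = n²a₀/Z = 6.0 × 10⁻¹¹ m, v = Zαc/n = 5.8 × 10⁶ m/s
f = v/(2πr) = 1.6 × 10¹⁶ Hz

1.6 × 10¹⁶ Hz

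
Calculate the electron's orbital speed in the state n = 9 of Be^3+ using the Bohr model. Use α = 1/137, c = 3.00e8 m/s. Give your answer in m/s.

v_n = Zαc/n = 4 × 0.00730 × 3.00e8 / 9
    = 9.73e5 m/s

9.73e5 m/s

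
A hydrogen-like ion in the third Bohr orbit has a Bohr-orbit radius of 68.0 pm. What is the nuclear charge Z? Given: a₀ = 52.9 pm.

r_n = n²a₀/Z ⇒ Z = n²a₀/r = 3² × 52.9 / 68.0 ≈ 7.00
Z = 7

7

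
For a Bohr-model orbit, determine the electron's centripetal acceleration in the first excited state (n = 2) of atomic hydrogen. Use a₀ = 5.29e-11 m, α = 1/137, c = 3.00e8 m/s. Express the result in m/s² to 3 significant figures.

5.67e21 m/s²

r = n²a₀/Z = 2.12e-10 m, v = Zαc/n = 1.09e6 m/s
a = v²/r = (1.09e6)² / 2.12e-10 = 5.67e21 m/s²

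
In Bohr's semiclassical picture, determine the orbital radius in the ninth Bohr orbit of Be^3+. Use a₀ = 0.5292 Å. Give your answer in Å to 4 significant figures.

10.72 Å

r_n = n²a₀/Z = 9² × 0.5292 / 4
    = 81 × 0.5292 / 4 = 10.72 Å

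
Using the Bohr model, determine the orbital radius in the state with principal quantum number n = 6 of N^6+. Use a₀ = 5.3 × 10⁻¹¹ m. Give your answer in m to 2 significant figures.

2.7 × 10⁻¹⁰ m

r_n = n²a₀/Z = 6² × 5.3 × 10⁻¹¹ / 7
    = 36 × 5.3 × 10⁻¹¹ / 7 = 2.7 × 10⁻¹⁰ m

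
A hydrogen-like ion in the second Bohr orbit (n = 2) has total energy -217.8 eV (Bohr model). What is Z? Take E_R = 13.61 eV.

E_n = −E_R Z²/n² ⇒ Z² = −E_n n²/E_R = 217.8 × 2² / 13.61 ≈ 64.01
Z = 8

8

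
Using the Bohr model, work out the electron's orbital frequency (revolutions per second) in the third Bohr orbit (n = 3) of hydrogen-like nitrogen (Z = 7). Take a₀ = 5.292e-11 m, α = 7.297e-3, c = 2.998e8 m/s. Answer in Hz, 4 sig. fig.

r = n²a₀/Z = 6.804e-11 m, v = Zαc/n = 5.104e6 m/s
f = v/(2πr) = 1.194e16 Hz

1.194e16 Hz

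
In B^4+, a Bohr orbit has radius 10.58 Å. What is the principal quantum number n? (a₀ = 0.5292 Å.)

r_n = n²a₀/Z ⇒ n² = rZ/a₀ = 10.58 × 5 / 0.5292 ≈ 99.96
n = 10

10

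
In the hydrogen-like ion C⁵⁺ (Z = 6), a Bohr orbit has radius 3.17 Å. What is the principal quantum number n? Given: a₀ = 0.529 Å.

r_n = n²a₀/Z ⇒ n² = rZ/a₀ = 3.17 × 6 / 0.529 ≈ 35.95
n = 6

6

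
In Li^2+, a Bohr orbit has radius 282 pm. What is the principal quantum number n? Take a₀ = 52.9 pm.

4

r_n = n²a₀/Z ⇒ n² = rZ/a₀ = 282 × 3 / 52.9 ≈ 15.99
n = 4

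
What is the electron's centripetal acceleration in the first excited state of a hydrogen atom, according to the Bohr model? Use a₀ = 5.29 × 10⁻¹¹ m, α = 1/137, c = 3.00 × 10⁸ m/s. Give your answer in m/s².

r = n²a₀/Z = 2.12 × 10⁻¹⁰ m, v = Zαc/n = 1.09 × 10⁶ m/s
a = v²/r = (1.09 × 10⁶)² / 2.12 × 10⁻¹⁰ = 5.67 × 10²¹ m/s²

5.67 × 10²¹ m/s²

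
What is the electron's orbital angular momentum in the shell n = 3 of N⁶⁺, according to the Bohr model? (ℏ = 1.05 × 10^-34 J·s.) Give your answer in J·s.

3.15 × 10^-34 J·s

L_n = nℏ = 3 × 1.05 × 10^-34 = 3.15 × 10^-34 J·s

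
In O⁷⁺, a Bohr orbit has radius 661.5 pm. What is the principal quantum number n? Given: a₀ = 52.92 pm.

10

r_n = n²a₀/Z ⇒ n² = rZ/a₀ = 661.5 × 8 / 52.92 ≈ 100.00
n = 10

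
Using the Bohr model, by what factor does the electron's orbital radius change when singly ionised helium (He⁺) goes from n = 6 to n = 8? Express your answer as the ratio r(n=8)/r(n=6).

r ∝ Z^-1 · n^2; with Z fixed, r ∝ n^2.
r(n=8)/r(n=6) = (8/6)^2 = 16/9

16/9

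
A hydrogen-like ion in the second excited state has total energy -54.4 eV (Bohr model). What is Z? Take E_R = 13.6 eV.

E_n = −E_R Z²/n² ⇒ Z² = −E_n n²/E_R = 54.4 × 3² / 13.6 ≈ 36.00
Z = 6

6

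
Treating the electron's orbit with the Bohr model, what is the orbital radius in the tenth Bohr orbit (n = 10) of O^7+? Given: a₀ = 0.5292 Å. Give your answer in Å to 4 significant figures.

6.615 Å

r_n = n²a₀/Z = 10² × 0.5292 / 8
    = 100 × 0.5292 / 8 = 6.615 Å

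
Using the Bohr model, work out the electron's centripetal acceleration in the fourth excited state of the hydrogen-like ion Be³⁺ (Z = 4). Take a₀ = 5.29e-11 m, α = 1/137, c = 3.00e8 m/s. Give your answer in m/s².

r = n²a₀/Z = 3.31e-10 m, v = Zαc/n = 1.75e6 m/s
a = v²/r = (1.75e6)² / 3.31e-10 = 9.28e21 m/s²

9.28e21 m/s²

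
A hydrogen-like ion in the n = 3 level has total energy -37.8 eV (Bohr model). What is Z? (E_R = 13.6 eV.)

5

E_n = −E_R Z²/n² ⇒ Z² = −E_n n²/E_R = 37.8 × 3² / 13.6 ≈ 25.01
Z = 5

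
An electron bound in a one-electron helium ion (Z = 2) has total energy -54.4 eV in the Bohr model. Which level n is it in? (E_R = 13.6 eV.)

E_n = −E_R Z²/n² ⇒ n² = E_R Z²/(−E_n) = 13.6 × 2² / 54.4 ≈ 1.00
n = 1

1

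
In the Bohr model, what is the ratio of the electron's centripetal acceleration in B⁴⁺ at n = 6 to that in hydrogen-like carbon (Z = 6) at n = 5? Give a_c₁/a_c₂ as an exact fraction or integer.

a_c ∝ Z^3 · n^-4
a_c₁/a_c₂ = (5/6)^3 · (6/5)^-4 = 78125/279936

78125/279936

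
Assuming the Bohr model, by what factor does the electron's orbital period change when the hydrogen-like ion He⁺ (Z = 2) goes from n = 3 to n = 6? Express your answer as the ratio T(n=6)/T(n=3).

T ∝ Z^-2 · n^3; with Z fixed, T ∝ n^3.
T(n=6)/T(n=3) = (6/3)^3 = 8

8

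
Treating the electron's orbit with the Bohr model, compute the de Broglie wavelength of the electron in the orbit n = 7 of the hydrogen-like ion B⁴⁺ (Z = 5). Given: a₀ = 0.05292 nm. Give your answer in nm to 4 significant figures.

The Bohr quantisation condition is nλ = 2πr_n.
r_n = n²a₀/Z = 0.5186 nm
λ = 2πr_n/n = 2π·0.5186/7 = 0.4655 nm

0.4655 nm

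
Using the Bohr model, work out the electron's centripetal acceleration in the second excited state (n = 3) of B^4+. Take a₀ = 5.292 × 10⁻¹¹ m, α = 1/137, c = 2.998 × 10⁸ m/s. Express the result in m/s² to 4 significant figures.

1.396 × 10²³ m/s²

r = n²a₀/Z = 9.526 × 10⁻¹¹ m, v = Zαc/n = 3.647 × 10⁶ m/s
a = v²/r = (3.647 × 10⁶)² / 9.526 × 10⁻¹¹ = 1.396 × 10²³ m/s²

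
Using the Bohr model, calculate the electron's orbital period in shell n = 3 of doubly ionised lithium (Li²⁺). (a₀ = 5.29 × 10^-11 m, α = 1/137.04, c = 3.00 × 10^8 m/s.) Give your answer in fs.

0.455 fs

r = n²a₀/Z = 3²·5.29 × 10^-11/3 = 1.59 × 10^-10 m
v = Zαc/n = 3·0.00730·3.00 × 10^8/3 = 2.19 × 10^6 m/s
T = 2πr/v = 4.55 × 10^-16 s = 0.455 fs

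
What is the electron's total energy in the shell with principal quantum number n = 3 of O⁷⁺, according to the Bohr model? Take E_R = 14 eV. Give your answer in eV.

E_n = −E_R·Z²/n² = −14 × 8²/3² = -100 eV

-100 eV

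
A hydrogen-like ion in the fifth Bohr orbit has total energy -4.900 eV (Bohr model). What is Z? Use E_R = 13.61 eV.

3

E_n = −E_R Z²/n² ⇒ Z² = −E_n n²/E_R = 4.900 × 5² / 13.61 ≈ 9.00
Z = 3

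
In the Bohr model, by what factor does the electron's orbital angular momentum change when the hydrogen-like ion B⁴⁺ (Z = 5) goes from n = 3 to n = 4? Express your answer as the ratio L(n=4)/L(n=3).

L = nℏ depends only on n, so L ∝ n.
L(n=4)/L(n=3) = (4/3)^1 = 4/3

4/3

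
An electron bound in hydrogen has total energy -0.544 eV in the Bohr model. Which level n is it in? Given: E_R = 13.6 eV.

5

E_n = −E_R Z²/n² ⇒ n² = E_R Z²/(−E_n) = 13.6 × 1² / 0.544 ≈ 25.00
n = 5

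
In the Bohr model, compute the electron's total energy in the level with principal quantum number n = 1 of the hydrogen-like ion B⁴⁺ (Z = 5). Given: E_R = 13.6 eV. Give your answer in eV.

-340 eV

E_n = −E_R·Z²/n² = −13.6 × 5²/1² = -340 eV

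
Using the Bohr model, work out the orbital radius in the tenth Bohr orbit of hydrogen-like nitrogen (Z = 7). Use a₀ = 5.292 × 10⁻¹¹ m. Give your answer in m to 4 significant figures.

r_n = n²a₀/Z = 10² × 5.292 × 10⁻¹¹ / 7
    = 100 × 5.292 × 10⁻¹¹ / 7 = 7.560 × 10⁻¹⁰ m

7.560 × 10⁻¹⁰ m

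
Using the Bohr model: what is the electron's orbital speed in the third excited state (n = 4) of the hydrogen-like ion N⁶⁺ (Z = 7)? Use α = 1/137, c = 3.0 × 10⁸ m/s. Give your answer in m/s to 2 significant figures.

3.8 × 10⁶ m/s

v_n = Zαc/n = 7 × 0.0073 × 3.0 × 10⁸ / 4
    = 3.8 × 10⁶ m/s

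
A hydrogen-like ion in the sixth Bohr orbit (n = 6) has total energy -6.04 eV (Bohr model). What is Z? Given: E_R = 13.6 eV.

E_n = −E_R Z²/n² ⇒ Z² = −E_n n²/E_R = 6.04 × 6² / 13.6 ≈ 15.99
Z = 4

4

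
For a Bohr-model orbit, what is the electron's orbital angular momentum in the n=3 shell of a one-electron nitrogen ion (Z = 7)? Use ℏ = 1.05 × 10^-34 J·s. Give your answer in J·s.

3.15 × 10^-34 J·s

L_n = nℏ = 3 × 1.05 × 10^-34 = 3.15 × 10^-34 J·s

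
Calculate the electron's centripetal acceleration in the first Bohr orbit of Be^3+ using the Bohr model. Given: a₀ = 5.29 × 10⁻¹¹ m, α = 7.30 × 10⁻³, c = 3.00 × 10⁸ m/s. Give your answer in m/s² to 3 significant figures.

r = n²a₀/Z = 1.32 × 10⁻¹¹ m, v = Zαc/n = 8.76 × 10⁶ m/s
a = v²/r = (8.76 × 10⁶)² / 1.32 × 10⁻¹¹ = 5.80 × 10²⁴ m/s²

5.80 × 10²⁴ m/s²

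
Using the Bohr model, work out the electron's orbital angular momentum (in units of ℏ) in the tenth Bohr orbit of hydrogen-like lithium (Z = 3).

L_n = nℏ, so L/ℏ = n = 10.

10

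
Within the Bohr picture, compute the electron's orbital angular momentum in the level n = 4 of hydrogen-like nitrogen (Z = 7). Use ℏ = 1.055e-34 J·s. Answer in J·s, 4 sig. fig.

L_n = nℏ = 4 × 1.055e-34 = 4.220e-34 J·s

4.220e-34 J·s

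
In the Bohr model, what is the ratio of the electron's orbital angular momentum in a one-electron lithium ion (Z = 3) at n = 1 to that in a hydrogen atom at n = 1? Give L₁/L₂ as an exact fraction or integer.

1

L = nℏ is independent of Z.
L₁/L₂ = n₁/n₂ = 1/1 = 1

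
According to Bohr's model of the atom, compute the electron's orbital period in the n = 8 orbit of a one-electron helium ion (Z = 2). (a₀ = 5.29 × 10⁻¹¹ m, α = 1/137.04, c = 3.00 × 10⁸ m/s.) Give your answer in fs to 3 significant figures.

r = n²a₀/Z = 8²·5.29 × 10⁻¹¹/2 = 1.69 × 10⁻⁹ m
v = Zαc/n = 2·0.00730·3.00 × 10⁸/8 = 5.47 × 10⁵ m/s
T = 2πr/v = 1.94 × 10⁻¹⁴ s = 19.4 fs

19.4 fs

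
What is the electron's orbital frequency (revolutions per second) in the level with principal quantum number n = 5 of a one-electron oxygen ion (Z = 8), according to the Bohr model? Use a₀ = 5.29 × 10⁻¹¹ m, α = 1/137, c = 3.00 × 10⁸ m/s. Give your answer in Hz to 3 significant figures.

3.37 × 10¹⁵ Hz

r = n²a₀/Z = 1.65 × 10⁻¹⁰ m, v = Zαc/n = 3.50 × 10⁶ m/s
f = v/(2πr) = 3.37 × 10¹⁵ Hz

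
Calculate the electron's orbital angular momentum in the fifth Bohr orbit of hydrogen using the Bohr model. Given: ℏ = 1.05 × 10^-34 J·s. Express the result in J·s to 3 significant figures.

L_n = nℏ = 5 × 1.05 × 10^-34 = 5.25 × 10^-34 J·s

5.25 × 10^-34 J·s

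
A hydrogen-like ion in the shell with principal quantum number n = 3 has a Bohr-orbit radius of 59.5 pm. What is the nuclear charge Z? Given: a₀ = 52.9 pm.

8

r_n = n²a₀/Z ⇒ Z = n²a₀/r = 3² × 52.9 / 59.5 ≈ 8.00
Z = 8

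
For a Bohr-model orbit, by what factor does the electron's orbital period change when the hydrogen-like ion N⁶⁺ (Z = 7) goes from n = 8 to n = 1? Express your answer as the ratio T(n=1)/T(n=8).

T ∝ Z^-2 · n^3; with Z fixed, T ∝ n^3.
T(n=1)/T(n=8) = (1/8)^3 = 1/512

1/512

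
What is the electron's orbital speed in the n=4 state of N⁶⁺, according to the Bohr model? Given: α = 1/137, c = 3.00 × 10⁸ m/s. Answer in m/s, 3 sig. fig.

3.83 × 10⁶ m/s

v_n = Zαc/n = 7 × 0.00730 × 3.00 × 10⁸ / 4
    = 3.83 × 10⁶ m/s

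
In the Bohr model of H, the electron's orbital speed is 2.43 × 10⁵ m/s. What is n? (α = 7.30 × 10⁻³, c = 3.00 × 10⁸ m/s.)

v_n = Zαc/n ⇒ n = Zαc/v = 1 × 0.00730 × 3.00 × 10⁸ / 2.43 × 10⁵ ≈ 9.01
n = 9

9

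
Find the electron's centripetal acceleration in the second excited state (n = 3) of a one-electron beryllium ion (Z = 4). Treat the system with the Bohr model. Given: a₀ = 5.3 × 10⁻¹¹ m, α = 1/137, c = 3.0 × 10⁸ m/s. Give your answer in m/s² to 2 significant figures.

7.1 × 10²² m/s²

r = n²a₀/Z = 1.2 × 10⁻¹⁰ m, v = Zαc/n = 2.9 × 10⁶ m/s
a = v²/r = (2.9 × 10⁶)² / 1.2 × 10⁻¹⁰ = 7.1 × 10²² m/s²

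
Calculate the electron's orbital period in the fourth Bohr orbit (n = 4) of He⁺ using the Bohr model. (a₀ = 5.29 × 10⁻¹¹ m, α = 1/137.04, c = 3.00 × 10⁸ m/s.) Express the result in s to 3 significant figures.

r = n²a₀/Z = 4²·5.29 × 10⁻¹¹/2 = 4.23 × 10⁻¹⁰ m
v = Zαc/n = 2·0.00730·3.00 × 10⁸/4 = 1.09 × 10⁶ m/s
T = 2πr/v = 2.43 × 10⁻¹⁵ s

2.43 × 10⁻¹⁵ s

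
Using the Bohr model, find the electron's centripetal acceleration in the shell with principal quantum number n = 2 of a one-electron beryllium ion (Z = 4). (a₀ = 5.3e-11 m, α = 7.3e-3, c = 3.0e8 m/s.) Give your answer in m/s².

3.6e23 m/s²

r = n²a₀/Z = 5.3e-11 m, v = Zαc/n = 4.4e6 m/s
a = v²/r = (4.4e6)² / 5.3e-11 = 3.6e23 m/s²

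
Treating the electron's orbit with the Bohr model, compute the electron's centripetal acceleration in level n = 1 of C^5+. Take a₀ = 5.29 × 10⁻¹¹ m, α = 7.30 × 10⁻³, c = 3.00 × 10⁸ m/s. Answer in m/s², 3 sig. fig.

r = n²a₀/Z = 8.82 × 10⁻¹² m, v = Zαc/n = 1.31 × 10⁷ m/s
a = v²/r = (1.31 × 10⁷)² / 8.82 × 10⁻¹² = 1.96 × 10²⁵ m/s²

1.96 × 10²⁵ m/s²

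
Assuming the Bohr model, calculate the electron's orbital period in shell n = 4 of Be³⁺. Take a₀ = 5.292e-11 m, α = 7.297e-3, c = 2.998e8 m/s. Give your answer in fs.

0.6080 fs

r = n²a₀/Z = 4²·5.292e-11/4 = 2.117e-10 m
v = Zαc/n = 4·0.007297·2.998e8/4 = 2.188e6 m/s
T = 2πr/v = 6.080e-16 s = 0.6080 fs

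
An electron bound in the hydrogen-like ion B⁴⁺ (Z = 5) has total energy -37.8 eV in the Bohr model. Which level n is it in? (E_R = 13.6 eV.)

E_n = −E_R Z²/n² ⇒ n² = E_R Z²/(−E_n) = 13.6 × 5² / 37.8 ≈ 8.99
n = 3

3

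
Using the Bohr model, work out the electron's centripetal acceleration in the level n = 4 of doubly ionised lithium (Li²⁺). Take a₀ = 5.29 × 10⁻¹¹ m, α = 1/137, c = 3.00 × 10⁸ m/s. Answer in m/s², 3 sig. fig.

r = n²a₀/Z = 2.82 × 10⁻¹⁰ m, v = Zαc/n = 1.64 × 10⁶ m/s
a = v²/r = (1.64 × 10⁶)² / 2.82 × 10⁻¹⁰ = 9.56 × 10²¹ m/s²

9.56 × 10²¹ m/s²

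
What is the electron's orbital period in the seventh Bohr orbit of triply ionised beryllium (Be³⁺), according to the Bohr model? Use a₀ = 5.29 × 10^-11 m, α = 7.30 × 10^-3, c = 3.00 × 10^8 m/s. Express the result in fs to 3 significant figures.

r = n²a₀/Z = 7²·5.29 × 10^-11/4 = 6.48 × 10^-10 m
v = Zαc/n = 4·0.00730·3.00 × 10^8/7 = 1.25 × 10^6 m/s
T = 2πr/v = 3.25 × 10^-15 s = 3.25 fs

3.25 fs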